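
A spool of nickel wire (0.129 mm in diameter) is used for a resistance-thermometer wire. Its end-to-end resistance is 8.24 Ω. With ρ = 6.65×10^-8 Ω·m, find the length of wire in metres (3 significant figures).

A = π(d/2)² = π(6.4500e-05 m)² = 1.307e-08 m²
L = RA/ρ = (8.24)(1.307e-08)/(6.65×10^-8) = 1.62 m

1.62 m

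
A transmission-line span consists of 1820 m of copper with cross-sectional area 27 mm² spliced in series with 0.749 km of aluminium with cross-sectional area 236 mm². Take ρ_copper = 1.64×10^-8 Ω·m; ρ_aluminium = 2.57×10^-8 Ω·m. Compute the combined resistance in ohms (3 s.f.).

Segment 1: A = 27 mm² = 2.700e-05 m²
R₁ = ρL/A = (1.64×10^-8)(1820)/(2.700e-05) = 1.105 Ω
Segment 2: A = 236 mm² = 2.360e-04 m²
R₂ = (2.57×10^-8)(749)/(2.360e-04) = 0.08156 Ω
R = R₁ + R₂ = 1.19 Ω

1.19 Ω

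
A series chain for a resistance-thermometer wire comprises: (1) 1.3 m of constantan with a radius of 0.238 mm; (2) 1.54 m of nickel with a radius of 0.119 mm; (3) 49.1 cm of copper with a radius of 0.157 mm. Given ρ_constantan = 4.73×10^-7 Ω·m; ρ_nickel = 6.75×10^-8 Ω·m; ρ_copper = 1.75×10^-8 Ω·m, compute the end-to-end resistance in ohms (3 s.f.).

Seg 1: A = πr² = π(2.3800e-04 m)² = 1.780e-07 m²
R_1 = (4.73×10^-7)(1.3)/(1.780e-07) = 3.455 Ω
Seg 2: A = πr² = π(1.1900e-04 m)² = 4.449e-08 m²
R_2 = (6.75×10^-8)(1.54)/(4.449e-08) = 2.337 Ω
Seg 3: A = πr² = π(1.5700e-04 m)² = 7.744e-08 m²
R_3 = (1.75×10^-8)(0.491)/(7.744e-08) = 0.111 Ω
R_total = R_1 + R_2 + R_3 = 5.90 Ω

5.90 Ω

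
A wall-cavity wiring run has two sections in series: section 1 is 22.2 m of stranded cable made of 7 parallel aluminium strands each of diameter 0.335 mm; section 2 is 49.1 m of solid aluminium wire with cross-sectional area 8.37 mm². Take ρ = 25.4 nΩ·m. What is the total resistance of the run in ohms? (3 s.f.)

ρ = 25.4 nΩ·m = 2.54×10^-8 Ω·m
Section 1: A_strand = π(1.6750e-04)² = 8.814e-08 m²; R₁ = ρL/(N·A_s) = (2.54×10^-8)(22.2)/(7×8.814e-08) = 0.9139 Ω
Section 2: A = 8.37 mm² = 8.370e-06 m²
R₂ = (2.54×10^-8)(49.1)/(8.370e-06) = 0.149 Ω
R = R₁ + R₂ = 1.06 Ω

1.06 Ω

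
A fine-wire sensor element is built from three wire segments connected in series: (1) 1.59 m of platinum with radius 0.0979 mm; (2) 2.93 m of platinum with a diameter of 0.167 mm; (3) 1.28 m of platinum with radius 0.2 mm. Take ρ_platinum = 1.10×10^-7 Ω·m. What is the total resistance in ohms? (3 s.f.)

Seg 1: A = πr² = π(9.7900e-05 m)² = 3.011e-08 m²
R_1 = (1.10×10^-7)(1.59)/(3.011e-08) = 5.809 Ω
Seg 2: A = π(d/2)² = π(8.3500e-05 m)² = 2.190e-08 m²
R_2 = (1.10×10^-7)(2.93)/(2.190e-08) = 14.71 Ω
Seg 3: A = πr² = π(2.0000e-04 m)² = 1.257e-07 m²
R_3 = (1.10×10^-7)(1.28)/(1.257e-07) = 1.12 Ω
R_total = R_1 + R_2 + R_3 = 21.6 Ω

21.6 Ω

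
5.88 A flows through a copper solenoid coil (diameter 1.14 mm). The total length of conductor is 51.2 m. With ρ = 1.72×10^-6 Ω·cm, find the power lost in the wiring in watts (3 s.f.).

ρ = 1.72×10^-6 Ω·cm = 1.72×10^-8 Ω·m
A = π(d/2)² = π(5.7000e-04 m)² = 1.021e-06 m²
R = ρL/A = (1.72×10^-8)(51.2)/(1.021e-06) = 0.8628 Ω
P = I²R = (5.88)² × 0.8628 = 29.8 W

29.8 W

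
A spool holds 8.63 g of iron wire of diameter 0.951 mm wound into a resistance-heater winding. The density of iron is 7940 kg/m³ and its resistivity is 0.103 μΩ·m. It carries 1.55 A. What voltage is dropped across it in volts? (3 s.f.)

ρ = 0.103 μΩ·m = 1.03×10^-7 Ω·m
A = π(d/2)² = π(4.7550e-04 m)² = 7.1031e-07 m²
L = m/(density·A) = 0.00863/(7940×7.1031e-07) = 1.53 m
R = ρL/A = (1.03×10^-7)(1.53)/(7.1031e-07) = 0.2219 Ω
V = IR = 1.55 × 0.2219 = 0.344 V

0.344 V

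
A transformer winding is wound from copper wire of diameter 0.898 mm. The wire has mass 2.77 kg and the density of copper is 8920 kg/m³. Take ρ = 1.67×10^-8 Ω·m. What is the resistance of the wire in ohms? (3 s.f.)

A = π(d/2)² = π(4.4900e-04 m)² = 6.3335e-07 m²
L = m/(density·A) = 2.77/(8920×6.3335e-07) = 490.3 m
R = ρL/A = (1.67×10^-8)(490.3)/(6.3335e-07) = 12.9 Ω

12.9 Ω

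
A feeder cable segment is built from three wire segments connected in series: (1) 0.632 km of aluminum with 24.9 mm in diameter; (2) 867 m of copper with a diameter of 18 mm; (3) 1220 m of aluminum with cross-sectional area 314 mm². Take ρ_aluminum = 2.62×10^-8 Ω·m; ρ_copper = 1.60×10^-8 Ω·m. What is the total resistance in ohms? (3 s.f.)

0.190 Ω

Seg 1: A = π(d/2)² = π(1.2450e-02 m)² = 4.870e-04 m²
R_1 = (2.62×10^-8)(632)/(4.870e-04) = 0.034 Ω
Seg 2: A = π(d/2)² = π(9.0000e-03 m)² = 2.545e-04 m²
R_2 = (1.60×10^-8)(867)/(2.545e-04) = 0.05451 Ω
Seg 3: A = 314 mm² = 3.140e-04 m²
R_3 = (2.62×10^-8)(1220)/(3.140e-04) = 0.1018 Ω
R_total = R_1 + R_2 + R_3 = 0.190 Ω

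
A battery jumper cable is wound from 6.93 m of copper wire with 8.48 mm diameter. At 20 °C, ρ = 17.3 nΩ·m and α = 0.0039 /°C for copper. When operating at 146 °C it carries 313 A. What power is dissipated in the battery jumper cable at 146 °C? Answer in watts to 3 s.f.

310 W

ρ = 17.3 nΩ·m = 1.73×10^-8 Ω·m
A = π(d/2)² = π(4.2400e-03 m)² = 5.648e-05 m²
R₍20₎ = ρL/A = (1.73×10^-8)(6.93)/(5.648e-05) = 0.002123 Ω
R₍146₎ = R₍20₎(1 + αΔT) = 0.002123 × (1 + 0.0039×126) = 0.003166 Ω
P = I²R = (313)² × 0.003166 = 310 W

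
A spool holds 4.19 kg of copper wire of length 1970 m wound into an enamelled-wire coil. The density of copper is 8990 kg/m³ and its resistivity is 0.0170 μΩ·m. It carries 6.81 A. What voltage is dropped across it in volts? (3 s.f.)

ρ = 0.0170 μΩ·m = 1.70×10^-8 Ω·m
A = m/(density·L) = 4.19/(8990×1970) = 2.3659e-07 m²
R = ρL/A = (1.70×10^-8)(1970)/(2.3659e-07) = 141.6 Ω
V = IR = 6.81 × 141.6 = 964 V

964 V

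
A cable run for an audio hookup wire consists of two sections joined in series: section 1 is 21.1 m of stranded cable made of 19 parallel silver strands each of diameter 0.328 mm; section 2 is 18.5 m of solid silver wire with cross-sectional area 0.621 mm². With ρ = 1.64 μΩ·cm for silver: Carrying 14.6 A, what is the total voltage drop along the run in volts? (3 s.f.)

10.3 V

ρ = 1.64 μΩ·cm = 1.64×10^-8 Ω·m
Section 1: A_strand = π(1.6400e-04)² = 8.450e-08 m²; R₁ = ρL/(N·A_s) = (1.64×10^-8)(21.1)/(19×8.450e-08) = 0.2155 Ω
Section 2: A = 0.621 mm² = 6.210e-07 m²
R₂ = (1.64×10^-8)(18.5)/(6.210e-07) = 0.4886 Ω
R = R₁ + R₂ = 0.7041 Ω
V = IR = 14.6 × 0.7041 = 10.3 V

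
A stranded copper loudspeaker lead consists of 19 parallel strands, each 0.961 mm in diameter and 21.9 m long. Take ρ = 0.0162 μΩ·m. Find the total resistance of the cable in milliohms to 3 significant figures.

ρ = 0.0162 μΩ·m = 1.62×10^-8 Ω·m
A_strand = π(4.8050e-04 m)² = 7.253e-07 m²
R_strand = ρL/A = (1.62×10^-8)(21.9)/(7.253e-07) = 0.4891 Ω
R_total = R_strand/N = 0.4891/19 = 25.7 mΩ

25.7 mΩ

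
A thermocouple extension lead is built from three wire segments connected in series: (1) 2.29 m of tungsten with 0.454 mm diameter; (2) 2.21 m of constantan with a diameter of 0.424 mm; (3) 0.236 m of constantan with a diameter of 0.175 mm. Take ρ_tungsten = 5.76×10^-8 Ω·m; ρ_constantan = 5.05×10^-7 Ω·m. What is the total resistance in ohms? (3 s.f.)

Seg 1: A = π(d/2)² = π(2.2700e-04 m)² = 1.619e-07 m²
R_1 = (5.76×10^-8)(2.29)/(1.619e-07) = 0.8148 Ω
Seg 2: A = π(d/2)² = π(2.1200e-04 m)² = 1.412e-07 m²
R_2 = (5.05×10^-7)(2.21)/(1.412e-07) = 7.904 Ω
Seg 3: A = π(d/2)² = π(8.7500e-05 m)² = 2.405e-08 m²
R_3 = (5.05×10^-7)(0.236)/(2.405e-08) = 4.955 Ω
R_total = R_1 + R_2 + R_3 = 13.7 Ω

13.7 Ω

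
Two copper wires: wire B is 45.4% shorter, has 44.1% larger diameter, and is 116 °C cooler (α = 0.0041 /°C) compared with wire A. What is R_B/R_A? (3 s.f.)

R ∝ ρL/d² with ρ ∝ (1+αΔT), so R_B/R_A = (1 − 45.4/100) × (1 + 44.1/100)⁻² × (1 − 0.0041×116)
= 0.546 × 0.4816 × 0.5244 = 0.138

0.138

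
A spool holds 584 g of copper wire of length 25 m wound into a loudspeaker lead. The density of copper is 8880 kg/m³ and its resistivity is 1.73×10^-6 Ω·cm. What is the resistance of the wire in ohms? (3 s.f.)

0.164 Ω

ρ = 1.73×10^-6 Ω·cm = 1.73×10^-8 Ω·m
A = m/(density·L) = 0.584/(8880×25) = 2.6306e-06 m²
R = ρL/A = (1.73×10^-8)(25)/(2.6306e-06) = 0.164 Ω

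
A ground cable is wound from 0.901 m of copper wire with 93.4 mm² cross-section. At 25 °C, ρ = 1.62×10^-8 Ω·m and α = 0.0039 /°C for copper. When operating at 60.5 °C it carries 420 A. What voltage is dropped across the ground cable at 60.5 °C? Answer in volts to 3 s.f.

A = 93.4 mm² = 9.340e-05 m²
R₍25₎ = ρL/A = (1.62×10^-8)(0.901)/(9.340e-05) = 1.563×10^-4 Ω
R₍60.5₎ = R₍25₎(1 + αΔT) = 1.563×10^-4 × (1 + 0.0039×35.5) = 1.779×10^-4 Ω
V = IR = 420 × 1.779×10^-4 = 0.0747 V

0.0747 V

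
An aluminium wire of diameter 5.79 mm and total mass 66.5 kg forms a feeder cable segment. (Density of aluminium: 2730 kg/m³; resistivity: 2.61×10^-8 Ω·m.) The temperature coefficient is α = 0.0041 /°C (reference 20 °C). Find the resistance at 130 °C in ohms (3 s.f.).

A = π(d/2)² = π(2.8950e-03 m)² = 2.6330e-05 m²
L = m/(density·A) = 66.5/(2730×2.6330e-05) = 925.1 m
R = ρL/A = (2.61×10^-8)(925.1)/(2.6330e-05) = 0.9171 Ω
R(130 °C) = 0.9171 × (1 + 0.0041×110) = 1.33 Ω

1.33 Ω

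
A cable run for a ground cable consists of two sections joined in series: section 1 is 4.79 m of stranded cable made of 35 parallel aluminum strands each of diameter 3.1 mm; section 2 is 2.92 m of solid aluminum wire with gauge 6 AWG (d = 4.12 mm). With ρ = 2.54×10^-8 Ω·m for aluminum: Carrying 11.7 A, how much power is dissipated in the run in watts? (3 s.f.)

Section 1: A_strand = π(1.5500e-03)² = 7.548e-06 m²; R₁ = ρL/(N·A_s) = (2.54×10^-8)(4.79)/(35×7.548e-06) = 4.606×10^-4 Ω
Section 2: A = π(4.12/2 mm)² = π(2.0600e-03 m)² = 1.333e-05 m²
R₂ = (2.54×10^-8)(2.92)/(1.333e-05) = 0.005563 Ω
R = R₁ + R₂ = 0.006024 Ω
P = I²R = (11.7)² × 0.006024 = 0.825 W

0.825 W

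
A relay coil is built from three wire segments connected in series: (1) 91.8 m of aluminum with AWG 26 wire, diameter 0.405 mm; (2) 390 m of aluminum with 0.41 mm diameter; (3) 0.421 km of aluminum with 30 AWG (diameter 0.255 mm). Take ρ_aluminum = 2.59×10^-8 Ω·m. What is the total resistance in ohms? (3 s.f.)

308 Ω

Seg 1: A = π(0.405/2 mm)² = π(2.0250e-04 m)² = 1.288e-07 m²
R_1 = (2.59×10^-8)(91.8)/(1.288e-07) = 18.46 Ω
Seg 2: A = π(d/2)² = π(2.0500e-04 m)² = 1.320e-07 m²
R_2 = (2.59×10^-8)(390)/(1.320e-07) = 76.51 Ω
Seg 3: A = π(0.255/2 mm)² = π(1.2750e-04 m)² = 5.107e-08 m²
R_3 = (2.59×10^-8)(421)/(5.107e-08) = 213.5 Ω
R_total = R_1 + R_2 + R_3 = 308 Ω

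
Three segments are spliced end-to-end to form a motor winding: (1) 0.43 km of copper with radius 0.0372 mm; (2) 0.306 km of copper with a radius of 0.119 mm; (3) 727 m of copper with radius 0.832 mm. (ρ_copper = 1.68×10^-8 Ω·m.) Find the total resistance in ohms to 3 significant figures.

Seg 1: A = πr² = π(3.7200e-05 m)² = 4.347e-09 m²
R_1 = (1.68×10^-8)(430)/(4.347e-09) = 1662 Ω
Seg 2: A = πr² = π(1.1900e-04 m)² = 4.449e-08 m²
R_2 = (1.68×10^-8)(306)/(4.449e-08) = 115.6 Ω
Seg 3: A = πr² = π(8.3200e-04 m)² = 2.175e-06 m²
R_3 = (1.68×10^-8)(727)/(2.175e-06) = 5.616 Ω
R_total = R_1 + R_2 + R_3 = 1780 Ω

1780 Ω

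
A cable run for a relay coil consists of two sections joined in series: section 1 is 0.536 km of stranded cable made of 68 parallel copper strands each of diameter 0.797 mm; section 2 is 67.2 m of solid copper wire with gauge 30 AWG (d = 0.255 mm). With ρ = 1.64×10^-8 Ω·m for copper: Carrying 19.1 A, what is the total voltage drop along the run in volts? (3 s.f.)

417 V

Section 1: A_strand = π(3.9850e-04)² = 4.989e-07 m²; R₁ = ρL/(N·A_s) = (1.64×10^-8)(536)/(68×4.989e-07) = 0.2591 Ω
Section 2: A = π(0.255/2 mm)² = π(1.2750e-04 m)² = 5.107e-08 m²
R₂ = (1.64×10^-8)(67.2)/(5.107e-08) = 21.58 Ω
R = R₁ + R₂ = 21.84 Ω
V = IR = 19.1 × 21.84 = 417 V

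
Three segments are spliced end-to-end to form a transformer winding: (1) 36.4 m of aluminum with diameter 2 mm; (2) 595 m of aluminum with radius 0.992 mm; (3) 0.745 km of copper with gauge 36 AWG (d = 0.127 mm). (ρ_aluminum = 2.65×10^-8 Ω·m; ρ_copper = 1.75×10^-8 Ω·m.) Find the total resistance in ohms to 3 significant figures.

Seg 1: A = π(d/2)² = π(1.0000e-03 m)² = 3.142e-06 m²
R_1 = (2.65×10^-8)(36.4)/(3.142e-06) = 0.307 Ω
Seg 2: A = πr² = π(9.9200e-04 m)² = 3.092e-06 m²
R_2 = (2.65×10^-8)(595)/(3.092e-06) = 5.1 Ω
Seg 3: A = π(0.127/2 mm)² = π(6.3500e-05 m)² = 1.267e-08 m²
R_3 = (1.75×10^-8)(745)/(1.267e-08) = 1029 Ω
R_total = R_1 + R_2 + R_3 = 1030 Ω

1030 Ω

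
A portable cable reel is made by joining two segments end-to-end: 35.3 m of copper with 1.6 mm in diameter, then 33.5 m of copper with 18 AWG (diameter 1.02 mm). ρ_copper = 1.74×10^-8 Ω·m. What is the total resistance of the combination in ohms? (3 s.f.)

Segment 1: A = π(d/2)² = π(8.0000e-04 m)² = 2.011e-06 m²
R₁ = ρL/A = (1.74×10^-8)(35.3)/(2.011e-06) = 0.3055 Ω
Segment 2: A = π(1.02/2 mm)² = π(5.1000e-04 m)² = 8.171e-07 m²
R₂ = (1.74×10^-8)(33.5)/(8.171e-07) = 0.7134 Ω
R = R₁ + R₂ = 1.02 Ω

1.02 Ω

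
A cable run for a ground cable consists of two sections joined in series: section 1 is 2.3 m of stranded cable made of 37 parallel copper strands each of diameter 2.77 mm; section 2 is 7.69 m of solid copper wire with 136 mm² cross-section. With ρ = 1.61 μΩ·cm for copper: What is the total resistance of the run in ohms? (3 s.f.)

0.00108 Ω

ρ = 1.61 μΩ·cm = 1.61×10^-8 Ω·m
Section 1: A_strand = π(1.3850e-03)² = 6.026e-06 m²; R₁ = ρL/(N·A_s) = (1.61×10^-8)(2.3)/(37×6.026e-06) = 1.661×10^-4 Ω
Section 2: A = 136 mm² = 1.360e-04 m²
R₂ = (1.61×10^-8)(7.69)/(1.360e-04) = 9.104×10^-4 Ω
R = R₁ + R₂ = 0.00108 Ω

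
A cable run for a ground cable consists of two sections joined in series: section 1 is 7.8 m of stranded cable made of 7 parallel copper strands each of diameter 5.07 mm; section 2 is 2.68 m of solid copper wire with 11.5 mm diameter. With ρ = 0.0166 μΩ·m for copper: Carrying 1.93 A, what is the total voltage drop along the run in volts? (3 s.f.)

0.00259 V

ρ = 0.0166 μΩ·m = 1.66×10^-8 Ω·m
Section 1: A_strand = π(2.5350e-03)² = 2.019e-05 m²; R₁ = ρL/(N·A_s) = (1.66×10^-8)(7.8)/(7×2.019e-05) = 9.162×10^-4 Ω
Section 2: A = π(d/2)² = π(5.7500e-03 m)² = 1.039e-04 m²
R₂ = (1.66×10^-8)(2.68)/(1.039e-04) = 4.283×10^-4 Ω
R = R₁ + R₂ = 0.001345 Ω
V = IR = 1.93 × 0.001345 = 0.00259 V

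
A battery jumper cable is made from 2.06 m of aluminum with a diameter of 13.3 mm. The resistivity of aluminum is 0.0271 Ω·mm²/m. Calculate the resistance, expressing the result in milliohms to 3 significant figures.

ρ = 0.0271 Ω·mm²/m = 2.71×10^-8 Ω·m
A = π(d/2)² = π(6.6500e-03 m)² = 1.389e-04 m²
R = ρL/A = (2.71×10^-8)(2.06 m)/(1.389e-04 m²) = 0.402 mΩ

0.402 mΩ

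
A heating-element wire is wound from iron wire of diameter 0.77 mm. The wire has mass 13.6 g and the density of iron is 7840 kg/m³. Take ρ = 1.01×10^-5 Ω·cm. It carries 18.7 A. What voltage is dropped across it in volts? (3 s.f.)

ρ = 1.01×10^-5 Ω·cm = 1.01×10^-7 Ω·m
A = π(d/2)² = π(3.8500e-04 m)² = 4.6566e-07 m²
L = m/(density·A) = 0.0136/(7840×4.6566e-07) = 3.725 m
R = ρL/A = (1.01×10^-7)(3.725)/(4.6566e-07) = 0.808 Ω
V = IR = 18.7 × 0.808 = 15.1 V

15.1 V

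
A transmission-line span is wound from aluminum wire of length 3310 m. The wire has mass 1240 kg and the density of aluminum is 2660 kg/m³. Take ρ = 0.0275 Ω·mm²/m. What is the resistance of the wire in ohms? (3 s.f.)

0.646 Ω

ρ = 0.0275 Ω·mm²/m = 2.75×10^-8 Ω·m
A = m/(density·L) = 1240/(2660×3310) = 1.4084e-04 m²
R = ρL/A = (2.75×10^-8)(3310)/(1.4084e-04) = 0.646 Ω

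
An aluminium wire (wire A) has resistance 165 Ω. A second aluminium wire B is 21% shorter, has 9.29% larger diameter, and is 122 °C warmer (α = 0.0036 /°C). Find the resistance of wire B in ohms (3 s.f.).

R ∝ ρL/d² with ρ ∝ (1+αΔT), so R_B/R_A = (1 − 21/100) × (1 + 9.29/100)⁻² × (1 + 0.0036×122)
= 0.79 × 0.8372 × 1.439 = 0.9519
R_B = 0.9519 × 165 = 157 Ω

157 Ω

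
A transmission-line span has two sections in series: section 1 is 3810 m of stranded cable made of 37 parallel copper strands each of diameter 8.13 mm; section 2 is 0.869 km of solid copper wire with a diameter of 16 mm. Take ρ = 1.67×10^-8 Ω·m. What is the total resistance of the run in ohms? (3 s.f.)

0.105 Ω

Section 1: A_strand = π(4.0650e-03)² = 5.191e-05 m²; R₁ = ρL/(N·A_s) = (1.67×10^-8)(3810)/(37×5.191e-05) = 0.03313 Ω
Section 2: A = π(d/2)² = π(8.0000e-03 m)² = 2.011e-04 m²
R₂ = (1.67×10^-8)(869)/(2.011e-04) = 0.07218 Ω
R = R₁ + R₂ = 0.105 Ω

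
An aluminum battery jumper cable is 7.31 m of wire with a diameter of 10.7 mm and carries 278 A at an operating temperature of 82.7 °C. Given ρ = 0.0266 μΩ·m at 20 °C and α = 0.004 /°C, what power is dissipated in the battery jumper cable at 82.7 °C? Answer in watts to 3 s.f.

209 W

ρ = 0.0266 μΩ·m = 2.66×10^-8 Ω·m
A = π(d/2)² = π(5.3500e-03 m)² = 8.992e-05 m²
R₍20₎ = ρL/A = (2.66×10^-8)(7.31)/(8.992e-05) = 0.002162 Ω
R₍82.7₎ = R₍20₎(1 + αΔT) = 0.002162 × (1 + 0.004×62.7) = 0.002705 Ω
P = I²R = (278)² × 0.002705 = 209 W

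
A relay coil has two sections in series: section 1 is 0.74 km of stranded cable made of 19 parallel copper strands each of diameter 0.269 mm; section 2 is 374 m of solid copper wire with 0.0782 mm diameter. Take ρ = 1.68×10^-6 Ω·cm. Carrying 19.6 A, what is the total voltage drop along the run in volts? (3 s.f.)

ρ = 1.68×10^-6 Ω·cm = 1.68×10^-8 Ω·m
Section 1: A_strand = π(1.3450e-04)² = 5.683e-08 m²; R₁ = ρL/(N·A_s) = (1.68×10^-8)(740)/(19×5.683e-08) = 11.51 Ω
Section 2: A = π(d/2)² = π(3.9100e-05 m)² = 4.803e-09 m²
R₂ = (1.68×10^-8)(374)/(4.803e-09) = 1308 Ω
R = R₁ + R₂ = 1320 Ω
V = IR = 19.6 × 1320 = 25900 V

25900 V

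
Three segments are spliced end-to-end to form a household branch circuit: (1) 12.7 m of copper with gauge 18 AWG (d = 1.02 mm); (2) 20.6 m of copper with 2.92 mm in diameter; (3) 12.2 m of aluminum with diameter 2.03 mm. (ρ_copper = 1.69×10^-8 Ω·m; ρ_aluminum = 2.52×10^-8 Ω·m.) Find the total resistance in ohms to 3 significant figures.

Seg 1: A = π(1.02/2 mm)² = π(5.1000e-04 m)² = 8.171e-07 m²
R_1 = (1.69×10^-8)(12.7)/(8.171e-07) = 0.2627 Ω
Seg 2: A = π(d/2)² = π(1.4600e-03 m)² = 6.697e-06 m²
R_2 = (1.69×10^-8)(20.6)/(6.697e-06) = 0.05199 Ω
Seg 3: A = π(d/2)² = π(1.0150e-03 m)² = 3.237e-06 m²
R_3 = (2.52×10^-8)(12.2)/(3.237e-06) = 0.09499 Ω
R_total = R_1 + R_2 + R_3 = 0.410 Ω

0.410 Ω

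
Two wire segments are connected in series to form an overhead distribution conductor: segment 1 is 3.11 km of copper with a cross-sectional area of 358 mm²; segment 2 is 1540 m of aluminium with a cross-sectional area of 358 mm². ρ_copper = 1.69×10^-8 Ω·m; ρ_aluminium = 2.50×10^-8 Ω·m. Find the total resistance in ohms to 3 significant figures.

0.254 Ω

Segment 1: A = 358 mm² = 3.580e-04 m²
R₁ = ρL/A = (1.69×10^-8)(3110)/(3.580e-04) = 0.1468 Ω
R₂ = (2.50×10^-8)(1540)/(3.580e-04) = 0.1075 Ω
R = R₁ + R₂ = 0.254 Ω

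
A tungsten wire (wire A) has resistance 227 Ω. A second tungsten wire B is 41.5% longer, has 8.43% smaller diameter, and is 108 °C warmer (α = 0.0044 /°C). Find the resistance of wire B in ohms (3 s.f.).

R ∝ ρL/d² with ρ ∝ (1+αΔT), so R_B/R_A = (1 + 41.5/100) × (1 − 8.43/100)⁻² × (1 + 0.0044×108)
= 1.415 × 1.193 × 1.475 = 2.489
R_B = 2.489 × 227 = 565 Ω

565 Ω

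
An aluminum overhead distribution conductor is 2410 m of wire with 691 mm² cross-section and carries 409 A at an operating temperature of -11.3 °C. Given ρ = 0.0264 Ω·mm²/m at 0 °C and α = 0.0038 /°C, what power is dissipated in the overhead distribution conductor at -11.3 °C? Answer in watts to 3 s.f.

14700 W

ρ = 0.0264 Ω·mm²/m = 2.64×10^-8 Ω·m
A = 691 mm² = 6.910e-04 m²
R₍0₎ = ρL/A = (2.64×10^-8)(2410)/(6.910e-04) = 0.09208 Ω
R₍-11.3₎ = R₍0₎(1 + αΔT) = 0.09208 × (1 + 0.0038×-11.3) = 0.08812 Ω
P = I²R = (409)² × 0.08812 = 14700 W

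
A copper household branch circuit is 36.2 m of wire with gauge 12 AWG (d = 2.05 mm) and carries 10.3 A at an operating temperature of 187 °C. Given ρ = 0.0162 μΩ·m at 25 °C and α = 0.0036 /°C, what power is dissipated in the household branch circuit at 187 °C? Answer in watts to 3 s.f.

ρ = 0.0162 μΩ·m = 1.62×10^-8 Ω·m
A = π(2.05/2 mm)² = π(1.0250e-03 m)² = 3.301e-06 m²
R₍25₎ = ρL/A = (1.62×10^-8)(36.2)/(3.301e-06) = 0.1777 Ω
R₍187₎ = R₍25₎(1 + αΔT) = 0.1777 × (1 + 0.0036×162) = 0.2813 Ω
P = I²R = (10.3)² × 0.2813 = 29.8 W

29.8 W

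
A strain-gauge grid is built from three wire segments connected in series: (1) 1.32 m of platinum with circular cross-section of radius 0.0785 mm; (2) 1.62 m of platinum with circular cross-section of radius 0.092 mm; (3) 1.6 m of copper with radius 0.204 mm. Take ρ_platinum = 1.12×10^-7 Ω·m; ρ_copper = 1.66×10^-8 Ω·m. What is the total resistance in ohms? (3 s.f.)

14.7 Ω

Seg 1: A = πr² = π(7.8500e-05 m)² = 1.936e-08 m²
R_1 = (1.12×10^-7)(1.32)/(1.936e-08) = 7.637 Ω
Seg 2: A = πr² = π(9.2000e-05 m)² = 2.659e-08 m²
R_2 = (1.12×10^-7)(1.62)/(2.659e-08) = 6.824 Ω
Seg 3: A = πr² = π(2.0400e-04 m)² = 1.307e-07 m²
R_3 = (1.66×10^-8)(1.6)/(1.307e-07) = 0.2032 Ω
R_total = R_1 + R_2 + R_3 = 14.7 Ω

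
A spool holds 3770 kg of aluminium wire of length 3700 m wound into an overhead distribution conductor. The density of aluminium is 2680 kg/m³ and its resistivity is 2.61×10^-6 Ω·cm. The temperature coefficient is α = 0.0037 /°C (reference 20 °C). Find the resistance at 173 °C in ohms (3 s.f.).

0.398 Ω

ρ = 2.61×10^-6 Ω·cm = 2.61×10^-8 Ω·m
A = m/(density·L) = 3770/(2680×3700) = 3.8019e-04 m²
R = ρL/A = (2.61×10^-8)(3700)/(3.8019e-04) = 0.254 Ω
R(173 °C) = 0.254 × (1 + 0.0037×153) = 0.398 Ω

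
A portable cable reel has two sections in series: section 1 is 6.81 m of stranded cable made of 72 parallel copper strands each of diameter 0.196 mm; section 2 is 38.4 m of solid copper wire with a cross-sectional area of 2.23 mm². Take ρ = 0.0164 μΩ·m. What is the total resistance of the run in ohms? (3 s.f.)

0.334 Ω

ρ = 0.0164 μΩ·m = 1.64×10^-8 Ω·m
Section 1: A_strand = π(9.8000e-05)² = 3.017e-08 m²; R₁ = ρL/(N·A_s) = (1.64×10^-8)(6.81)/(72×3.017e-08) = 0.05141 Ω
Section 2: A = 2.23 mm² = 2.230e-06 m²
R₂ = (1.64×10^-8)(38.4)/(2.230e-06) = 0.2824 Ω
R = R₁ + R₂ = 0.334 Ω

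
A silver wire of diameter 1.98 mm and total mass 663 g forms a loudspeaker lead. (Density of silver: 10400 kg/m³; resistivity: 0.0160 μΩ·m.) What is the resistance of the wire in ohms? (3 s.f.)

ρ = 0.0160 μΩ·m = 1.60×10^-8 Ω·m
A = π(d/2)² = π(9.9000e-04 m)² = 3.0791e-06 m²
L = m/(density·A) = 0.663/(10400×3.0791e-06) = 20.7 m
R = ρL/A = (1.60×10^-8)(20.7)/(3.0791e-06) = 0.108 Ω

0.108 Ω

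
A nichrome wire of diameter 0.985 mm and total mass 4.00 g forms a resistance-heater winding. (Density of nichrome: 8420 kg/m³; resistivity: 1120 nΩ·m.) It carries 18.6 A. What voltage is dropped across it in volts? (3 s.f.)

17.0 V

ρ = 1120 nΩ·m = 1.12×10^-6 Ω·m
A = π(d/2)² = π(4.9250e-04 m)² = 7.6201e-07 m²
L = m/(density·A) = 0.004/(8420×7.6201e-07) = 0.6234 m
R = ρL/A = (1.12×10^-6)(0.6234)/(7.6201e-07) = 0.9163 Ω
V = IR = 18.6 × 0.9163 = 17.0 V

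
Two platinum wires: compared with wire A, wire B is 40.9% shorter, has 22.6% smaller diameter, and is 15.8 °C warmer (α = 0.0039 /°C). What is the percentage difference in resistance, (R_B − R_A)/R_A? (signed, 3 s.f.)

4.73%

R ∝ ρL/d² with ρ ∝ (1+αΔT), so R_B/R_A = (1 − 40.9/100) × (1 − 22.6/100)⁻² × (1 + 0.0039×15.8)
= 0.591 × 1.669 × 1.062 = 1.047
(R_B − R_A)/R_A = 1.047 − 1 = 4.73%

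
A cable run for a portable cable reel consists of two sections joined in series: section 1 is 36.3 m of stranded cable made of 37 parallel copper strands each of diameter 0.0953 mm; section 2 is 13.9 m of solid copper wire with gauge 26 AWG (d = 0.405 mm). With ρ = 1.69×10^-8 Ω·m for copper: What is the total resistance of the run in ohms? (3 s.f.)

Section 1: A_strand = π(4.7650e-05)² = 7.133e-09 m²; R₁ = ρL/(N·A_s) = (1.69×10^-8)(36.3)/(37×7.133e-09) = 2.324 Ω
Section 2: A = π(0.405/2 mm)² = π(2.0250e-04 m)² = 1.288e-07 m²
R₂ = (1.69×10^-8)(13.9)/(1.288e-07) = 1.823 Ω
R = R₁ + R₂ = 4.15 Ω

4.15 Ω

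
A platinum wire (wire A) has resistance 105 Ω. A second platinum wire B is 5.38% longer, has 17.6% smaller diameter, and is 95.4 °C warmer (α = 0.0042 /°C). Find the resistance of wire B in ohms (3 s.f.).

R ∝ ρL/d² with ρ ∝ (1+αΔT), so R_B/R_A = (1 + 5.38/100) × (1 − 17.6/100)⁻² × (1 + 0.0042×95.4)
= 1.054 × 1.473 × 1.401 = 2.174
R_B = 2.174 × 105 = 228 Ω

228 Ω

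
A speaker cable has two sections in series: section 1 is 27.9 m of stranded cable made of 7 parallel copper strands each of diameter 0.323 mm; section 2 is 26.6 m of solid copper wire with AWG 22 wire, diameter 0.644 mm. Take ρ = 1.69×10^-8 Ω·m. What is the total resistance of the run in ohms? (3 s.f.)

Section 1: A_strand = π(1.6150e-04)² = 8.194e-08 m²; R₁ = ρL/(N·A_s) = (1.69×10^-8)(27.9)/(7×8.194e-08) = 0.822 Ω
Section 2: A = π(0.644/2 mm)² = π(3.2200e-04 m)² = 3.257e-07 m²
R₂ = (1.69×10^-8)(26.6)/(3.257e-07) = 1.38 Ω
R = R₁ + R₂ = 2.20 Ω

2.20 Ω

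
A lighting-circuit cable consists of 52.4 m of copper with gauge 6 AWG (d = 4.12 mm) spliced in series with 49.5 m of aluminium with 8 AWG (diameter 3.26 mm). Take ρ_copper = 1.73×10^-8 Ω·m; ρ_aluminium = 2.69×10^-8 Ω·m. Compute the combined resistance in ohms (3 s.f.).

Segment 1: A = π(4.12/2 mm)² = π(2.0600e-03 m)² = 1.333e-05 m²
R₁ = ρL/A = (1.73×10^-8)(52.4)/(1.333e-05) = 0.068 Ω
Segment 2: A = π(3.26/2 mm)² = π(1.6300e-03 m)² = 8.347e-06 m²
R₂ = (2.69×10^-8)(49.5)/(8.347e-06) = 0.1595 Ω
R = R₁ + R₂ = 0.228 Ω

0.228 Ω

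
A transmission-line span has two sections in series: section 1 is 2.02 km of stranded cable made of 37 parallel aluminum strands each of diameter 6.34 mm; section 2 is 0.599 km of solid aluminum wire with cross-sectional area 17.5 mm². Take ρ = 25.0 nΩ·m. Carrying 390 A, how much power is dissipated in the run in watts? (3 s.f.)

1.37×10^5 W

ρ = 25.0 nΩ·m = 2.50×10^-8 Ω·m
Section 1: A_strand = π(3.1700e-03)² = 3.157e-05 m²; R₁ = ρL/(N·A_s) = (2.50×10^-8)(2020)/(37×3.157e-05) = 0.04323 Ω
Section 2: A = 17.5 mm² = 1.750e-05 m²
R₂ = (2.50×10^-8)(599)/(1.750e-05) = 0.8557 Ω
R = R₁ + R₂ = 0.8989 Ω
P = I²R = (390)² × 0.8989 = 1.37×10^5 W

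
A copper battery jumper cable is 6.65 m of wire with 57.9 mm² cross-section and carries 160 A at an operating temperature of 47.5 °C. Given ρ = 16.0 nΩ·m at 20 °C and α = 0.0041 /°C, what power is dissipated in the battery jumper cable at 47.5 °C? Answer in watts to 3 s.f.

ρ = 16.0 nΩ·m = 1.60×10^-8 Ω·m
A = 57.9 mm² = 5.790e-05 m²
R₍20₎ = ρL/A = (1.60×10^-8)(6.65)/(5.790e-05) = 0.001838 Ω
R₍47.5₎ = R₍20₎(1 + αΔT) = 0.001838 × (1 + 0.0041×27.5) = 0.002045 Ω
P = I²R = (160)² × 0.002045 = 52.3 W

52.3 W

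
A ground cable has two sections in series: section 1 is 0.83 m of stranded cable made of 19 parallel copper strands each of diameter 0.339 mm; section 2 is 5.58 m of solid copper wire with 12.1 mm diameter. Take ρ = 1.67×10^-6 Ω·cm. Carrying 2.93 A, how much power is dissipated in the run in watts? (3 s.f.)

0.0763 W

ρ = 1.67×10^-6 Ω·cm = 1.67×10^-8 Ω·m
Section 1: A_strand = π(1.6950e-04)² = 9.026e-08 m²; R₁ = ρL/(N·A_s) = (1.67×10^-8)(0.83)/(19×9.026e-08) = 0.008083 Ω
Section 2: A = π(d/2)² = π(6.0500e-03 m)² = 1.150e-04 m²
R₂ = (1.67×10^-8)(5.58)/(1.150e-04) = 8.104×10^-4 Ω
R = R₁ + R₂ = 0.008893 Ω
P = I²R = (2.93)² × 0.008893 = 0.0763 W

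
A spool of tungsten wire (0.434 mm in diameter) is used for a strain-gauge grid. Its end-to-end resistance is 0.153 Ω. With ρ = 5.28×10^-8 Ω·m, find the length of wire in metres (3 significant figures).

0.429 m

A = π(d/2)² = π(2.1700e-04 m)² = 1.479e-07 m²
L = RA/ρ = (0.153)(1.479e-07)/(5.28×10^-8) = 0.429 m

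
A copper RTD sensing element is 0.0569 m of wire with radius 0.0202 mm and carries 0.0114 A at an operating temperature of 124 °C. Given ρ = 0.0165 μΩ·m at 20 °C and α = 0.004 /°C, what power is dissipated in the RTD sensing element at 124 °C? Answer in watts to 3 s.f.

ρ = 0.0165 μΩ·m = 1.65×10^-8 Ω·m
A = πr² = π(2.0200e-05 m)² = 1.282e-09 m²
R₍20₎ = ρL/A = (1.65×10^-8)(0.0569)/(1.282e-09) = 0.7324 Ω
R₍124₎ = R₍20₎(1 + αΔT) = 0.7324 × (1 + 0.004×104) = 1.037 Ω
P = I²R = (0.0114)² × 1.037 = 1.35×10^-4 W

1.35×10^-4 W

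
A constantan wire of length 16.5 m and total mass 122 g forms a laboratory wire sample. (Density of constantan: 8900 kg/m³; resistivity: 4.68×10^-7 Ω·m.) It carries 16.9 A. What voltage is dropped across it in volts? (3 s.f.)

157 V

A = m/(density·L) = 0.122/(8900×16.5) = 8.3078e-07 m²
R = ρL/A = (4.68×10^-7)(16.5)/(8.3078e-07) = 9.295 Ω
V = IR = 16.9 × 9.295 = 157 V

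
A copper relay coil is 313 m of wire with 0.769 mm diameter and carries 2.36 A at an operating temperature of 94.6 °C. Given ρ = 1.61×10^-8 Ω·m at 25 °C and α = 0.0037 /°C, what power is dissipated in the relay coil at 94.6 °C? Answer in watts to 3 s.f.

76.0 W

A = π(d/2)² = π(3.8450e-04 m)² = 4.645e-07 m²
R₍25₎ = ρL/A = (1.61×10^-8)(313)/(4.645e-07) = 10.85 Ω
R₍94.6₎ = R₍25₎(1 + αΔT) = 10.85 × (1 + 0.0037×69.6) = 13.64 Ω
P = I²R = (2.36)² × 13.64 = 76.0 W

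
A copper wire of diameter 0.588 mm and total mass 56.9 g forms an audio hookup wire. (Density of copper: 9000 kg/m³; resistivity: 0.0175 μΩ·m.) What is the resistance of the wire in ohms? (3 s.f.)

ρ = 0.0175 μΩ·m = 1.75×10^-8 Ω·m
A = π(d/2)² = π(2.9400e-04 m)² = 2.7155e-07 m²
L = m/(density·A) = 0.0569/(9000×2.7155e-07) = 23.28 m
R = ρL/A = (1.75×10^-8)(23.28)/(2.7155e-07) = 1.50 Ω

1.50 Ω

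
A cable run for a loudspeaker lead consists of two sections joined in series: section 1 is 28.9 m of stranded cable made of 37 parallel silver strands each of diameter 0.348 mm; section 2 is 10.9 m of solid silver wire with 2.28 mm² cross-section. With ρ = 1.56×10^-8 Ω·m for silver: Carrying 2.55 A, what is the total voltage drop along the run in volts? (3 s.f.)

Section 1: A_strand = π(1.7400e-04)² = 9.511e-08 m²; R₁ = ρL/(N·A_s) = (1.56×10^-8)(28.9)/(37×9.511e-08) = 0.1281 Ω
Section 2: A = 2.28 mm² = 2.280e-06 m²
R₂ = (1.56×10^-8)(10.9)/(2.280e-06) = 0.07458 Ω
R = R₁ + R₂ = 0.2027 Ω
V = IR = 2.55 × 0.2027 = 0.517 V

0.517 V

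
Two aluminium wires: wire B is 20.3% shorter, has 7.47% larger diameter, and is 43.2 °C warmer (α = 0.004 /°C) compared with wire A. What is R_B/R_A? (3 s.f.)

R ∝ ρL/d² with ρ ∝ (1+αΔT), so R_B/R_A = (1 − 20.3/100) × (1 + 7.47/100)⁻² × (1 + 0.004×43.2)
= 0.797 × 0.8658 × 1.173 = 0.809

0.809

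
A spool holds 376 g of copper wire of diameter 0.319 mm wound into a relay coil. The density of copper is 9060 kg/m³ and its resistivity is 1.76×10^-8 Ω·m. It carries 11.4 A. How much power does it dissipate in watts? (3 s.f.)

A = π(d/2)² = π(1.5950e-04 m)² = 7.9923e-08 m²
L = m/(density·A) = 0.376/(9060×7.9923e-08) = 519.3 m
R = ρL/A = (1.76×10^-8)(519.3)/(7.9923e-08) = 114.3 Ω
P = I²R = (11.4)² × 114.3 = 14900 W

14900 W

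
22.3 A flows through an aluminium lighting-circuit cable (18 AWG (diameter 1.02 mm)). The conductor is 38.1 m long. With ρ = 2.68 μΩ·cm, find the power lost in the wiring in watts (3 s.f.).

621 W

ρ = 2.68 μΩ·cm = 2.68×10^-8 Ω·m
A = π(1.02/2 mm)² = π(5.1000e-04 m)² = 8.171e-07 m²
R = ρL/A = (2.68×10^-8)(38.1)/(8.171e-07) = 1.25 Ω
P = I²R = (22.3)² × 1.25 = 621 W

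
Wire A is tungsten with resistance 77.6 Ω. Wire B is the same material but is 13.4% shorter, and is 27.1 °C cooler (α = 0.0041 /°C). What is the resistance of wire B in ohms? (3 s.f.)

R ∝ ρL/d² with ρ ∝ (1+αΔT), so R_B/R_A = (1 − 13.4/100) × (1 − 0.0041×27.1)
= 0.866 × 0.8889 = 0.7698
R_B = 0.7698 × 77.6 = 59.7 Ω

59.7 Ω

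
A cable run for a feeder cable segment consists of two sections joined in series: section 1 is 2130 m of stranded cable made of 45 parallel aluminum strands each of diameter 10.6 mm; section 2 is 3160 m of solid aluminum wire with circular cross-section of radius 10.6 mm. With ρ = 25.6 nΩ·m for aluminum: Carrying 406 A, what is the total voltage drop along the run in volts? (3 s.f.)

ρ = 25.6 nΩ·m = 2.56×10^-8 Ω·m
Section 1: A_strand = π(5.3000e-03)² = 8.825e-05 m²; R₁ = ρL/(N·A_s) = (2.56×10^-8)(2130)/(45×8.825e-05) = 0.01373 Ω
Section 2: A = πr² = π(1.0600e-02 m)² = 3.530e-04 m²
R₂ = (2.56×10^-8)(3160)/(3.530e-04) = 0.2292 Ω
R = R₁ + R₂ = 0.2429 Ω
V = IR = 406 × 0.2429 = 98.6 V

98.6 V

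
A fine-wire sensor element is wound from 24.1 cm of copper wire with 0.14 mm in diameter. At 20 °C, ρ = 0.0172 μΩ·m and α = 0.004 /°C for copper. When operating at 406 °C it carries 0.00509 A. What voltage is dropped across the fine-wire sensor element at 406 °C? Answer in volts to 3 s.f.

0.00349 V

ρ = 0.0172 μΩ·m = 1.72×10^-8 Ω·m
A = π(d/2)² = π(7.0000e-05 m)² = 1.539e-08 m²
R₍20₎ = ρL/A = (1.72×10^-8)(0.241)/(1.539e-08) = 0.2693 Ω
R₍406₎ = R₍20₎(1 + αΔT) = 0.2693 × (1 + 0.004×386) = 0.685 Ω
V = IR = 0.00509 × 0.685 = 0.00349 V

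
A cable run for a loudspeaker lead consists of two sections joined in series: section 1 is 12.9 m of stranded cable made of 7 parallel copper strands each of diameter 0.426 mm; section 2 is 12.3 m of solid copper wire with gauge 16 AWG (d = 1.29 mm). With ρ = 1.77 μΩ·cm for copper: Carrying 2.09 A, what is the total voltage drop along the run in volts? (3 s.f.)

ρ = 1.77 μΩ·cm = 1.77×10^-8 Ω·m
Section 1: A_strand = π(2.1300e-04)² = 1.425e-07 m²; R₁ = ρL/(N·A_s) = (1.77×10^-8)(12.9)/(7×1.425e-07) = 0.2289 Ω
Section 2: A = π(1.29/2 mm)² = π(6.4500e-04 m)² = 1.307e-06 m²
R₂ = (1.77×10^-8)(12.3)/(1.307e-06) = 0.1666 Ω
R = R₁ + R₂ = 0.3954 Ω
V = IR = 2.09 × 0.3954 = 0.826 V

0.826 V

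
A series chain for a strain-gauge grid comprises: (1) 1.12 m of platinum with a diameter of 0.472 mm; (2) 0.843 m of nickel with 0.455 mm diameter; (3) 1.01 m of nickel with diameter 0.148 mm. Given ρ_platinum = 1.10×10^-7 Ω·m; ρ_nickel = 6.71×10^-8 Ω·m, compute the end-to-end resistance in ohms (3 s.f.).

Seg 1: A = π(d/2)² = π(2.3600e-04 m)² = 1.750e-07 m²
R_1 = (1.10×10^-7)(1.12)/(1.750e-07) = 0.7041 Ω
Seg 2: A = π(d/2)² = π(2.2750e-04 m)² = 1.626e-07 m²
R_2 = (6.71×10^-8)(0.843)/(1.626e-07) = 0.3479 Ω
Seg 3: A = π(d/2)² = π(7.4000e-05 m)² = 1.720e-08 m²
R_3 = (6.71×10^-8)(1.01)/(1.720e-08) = 3.939 Ω
R_total = R_1 + R_2 + R_3 = 4.99 Ω

4.99 Ω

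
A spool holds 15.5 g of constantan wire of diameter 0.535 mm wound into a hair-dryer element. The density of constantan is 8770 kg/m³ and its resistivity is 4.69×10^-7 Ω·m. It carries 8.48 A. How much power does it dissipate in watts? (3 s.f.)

1180 W

A = π(d/2)² = π(2.6750e-04 m)² = 2.2480e-07 m²
L = m/(density·A) = 0.0155/(8770×2.2480e-07) = 7.862 m
R = ρL/A = (4.69×10^-7)(7.862)/(2.2480e-07) = 16.4 Ω
P = I²R = (8.48)² × 16.4 = 1180 W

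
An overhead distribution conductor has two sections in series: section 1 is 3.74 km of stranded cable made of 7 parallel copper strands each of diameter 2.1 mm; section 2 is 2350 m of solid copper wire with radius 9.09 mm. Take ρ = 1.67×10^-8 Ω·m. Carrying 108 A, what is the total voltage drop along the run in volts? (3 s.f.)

295 V

Section 1: A_strand = π(1.0500e-03)² = 3.464e-06 m²; R₁ = ρL/(N·A_s) = (1.67×10^-8)(3740)/(7×3.464e-06) = 2.576 Ω
Section 2: A = πr² = π(9.0900e-03 m)² = 2.596e-04 m²
R₂ = (1.67×10^-8)(2350)/(2.596e-04) = 0.1512 Ω
R = R₁ + R₂ = 2.727 Ω
V = IR = 108 × 2.727 = 295 V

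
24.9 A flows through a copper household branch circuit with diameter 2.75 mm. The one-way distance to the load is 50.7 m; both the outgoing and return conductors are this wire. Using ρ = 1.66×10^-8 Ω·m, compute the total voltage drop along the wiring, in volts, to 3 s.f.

7.06 V

A = π(d/2)² = π(1.3750e-03 m)² = 5.940e-06 m²
Total conductor length (both ways) L = 2 × 50.7 = 101.4 m
R = ρL/A = (1.66×10^-8)(101.4)/(5.940e-06) = 0.2834 Ω
V = IR = 24.9 × 0.2834 = 7.06 V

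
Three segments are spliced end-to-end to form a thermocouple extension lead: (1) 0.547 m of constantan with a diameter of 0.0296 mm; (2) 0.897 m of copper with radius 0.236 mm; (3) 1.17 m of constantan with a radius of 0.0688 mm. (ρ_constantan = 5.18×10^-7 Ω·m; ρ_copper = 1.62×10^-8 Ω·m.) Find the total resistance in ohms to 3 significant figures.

453 Ω

Seg 1: A = π(d/2)² = π(1.4800e-05 m)² = 6.881e-10 m²
R_1 = (5.18×10^-7)(0.547)/(6.881e-10) = 411.8 Ω
Seg 2: A = πr² = π(2.3600e-04 m)² = 1.750e-07 m²
R_2 = (1.62×10^-8)(0.897)/(1.750e-07) = 0.08305 Ω
Seg 3: A = πr² = π(6.8800e-05 m)² = 1.487e-08 m²
R_3 = (5.18×10^-7)(1.17)/(1.487e-08) = 40.76 Ω
R_total = R_1 + R_2 + R_3 = 453 Ω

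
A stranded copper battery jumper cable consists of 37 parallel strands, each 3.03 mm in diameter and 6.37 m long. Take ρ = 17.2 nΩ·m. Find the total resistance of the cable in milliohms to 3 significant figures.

0.411 mΩ

ρ = 17.2 nΩ·m = 1.72×10^-8 Ω·m
A_strand = π(1.5150e-03 m)² = 7.211e-06 m²
R_strand = ρL/A = (1.72×10^-8)(6.37)/(7.211e-06) = 0.01519 Ω
R_total = R_strand/N = 0.01519/37 = 0.411 mΩ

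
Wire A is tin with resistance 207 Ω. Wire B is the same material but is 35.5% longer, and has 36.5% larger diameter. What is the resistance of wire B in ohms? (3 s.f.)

R ∝ L/d², so R_B/R_A = (1 + 35.5/100) × (1 + 36.5/100)⁻²
= 1.355 × 0.5367 = 0.7272
R_B = 0.7272 × 207 = 151 Ω

151 Ω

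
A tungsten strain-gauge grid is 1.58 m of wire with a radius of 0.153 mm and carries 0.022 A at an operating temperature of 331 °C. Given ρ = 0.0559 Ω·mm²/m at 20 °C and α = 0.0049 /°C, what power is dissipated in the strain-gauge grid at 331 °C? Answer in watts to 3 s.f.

ρ = 0.0559 Ω·mm²/m = 5.59×10^-8 Ω·m
A = πr² = π(1.5300e-04 m)² = 7.354e-08 m²
R₍20₎ = ρL/A = (5.59×10^-8)(1.58)/(7.354e-08) = 1.201 Ω
R₍331₎ = R₍20₎(1 + αΔT) = 1.201 × (1 + 0.0049×311) = 3.031 Ω
P = I²R = (0.022)² × 3.031 = 0.00147 W

0.00147 W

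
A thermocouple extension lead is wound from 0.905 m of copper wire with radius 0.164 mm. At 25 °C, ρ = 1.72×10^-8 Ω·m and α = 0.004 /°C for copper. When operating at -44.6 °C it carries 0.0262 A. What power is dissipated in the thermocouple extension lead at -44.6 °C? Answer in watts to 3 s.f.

A = πr² = π(1.6400e-04 m)² = 8.450e-08 m²
R₍25₎ = ρL/A = (1.72×10^-8)(0.905)/(8.450e-08) = 0.1842 Ω
R₍-44.6₎ = R₍25₎(1 + αΔT) = 0.1842 × (1 + 0.004×-69.6) = 0.1329 Ω
P = I²R = (0.0262)² × 0.1329 = 9.13×10^-5 W

9.13×10^-5 W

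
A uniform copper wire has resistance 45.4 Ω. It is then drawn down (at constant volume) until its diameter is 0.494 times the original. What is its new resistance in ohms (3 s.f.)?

Volume constant ⇒ L' = L/r² with r = 0.494. R' = ρL'/A' = ρ(L/r²)/(πr²d₀²/4) = R/r⁴.
R' = 16.79 × 45.4 = 762 Ω

762 Ω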